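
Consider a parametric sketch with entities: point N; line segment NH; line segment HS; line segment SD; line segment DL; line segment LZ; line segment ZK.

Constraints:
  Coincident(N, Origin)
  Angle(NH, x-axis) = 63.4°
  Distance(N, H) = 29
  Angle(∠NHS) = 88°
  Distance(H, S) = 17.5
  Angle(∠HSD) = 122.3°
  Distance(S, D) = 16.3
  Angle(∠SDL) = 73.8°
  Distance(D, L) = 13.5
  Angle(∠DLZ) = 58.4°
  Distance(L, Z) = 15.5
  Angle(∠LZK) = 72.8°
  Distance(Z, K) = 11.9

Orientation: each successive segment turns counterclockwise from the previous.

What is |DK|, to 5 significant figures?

4.9090

N is at the origin; NH runs at 63.4° with length 29.0, so H = (12.985, 25.930). ∠NHS = 88.0° gives HS at 155.40° from the x-axis; with |HS| = 17.5, S = (-2.9266, 33.215). ∠HSD = 122.3° gives SD at -146.90° from the x-axis; with |SD| = 16.3, D = (-16.581, 24.314). ∠SDL = 73.8° gives DL at -40.700° from the x-axis; with |DL| = 13.5, L = (-6.3466, 15.511). ∠DLZ = 58.4° gives LZ at 80.900° from the x-axis; with |LZ| = 15.5, Z = (-3.8952, 30.816). ∠LZK = 72.8° gives ZK at -171.90° from the x-axis; with |ZK| = 11.9, K = (-15.676, 29.139). Then |DK| = |K − D| = 4.9090.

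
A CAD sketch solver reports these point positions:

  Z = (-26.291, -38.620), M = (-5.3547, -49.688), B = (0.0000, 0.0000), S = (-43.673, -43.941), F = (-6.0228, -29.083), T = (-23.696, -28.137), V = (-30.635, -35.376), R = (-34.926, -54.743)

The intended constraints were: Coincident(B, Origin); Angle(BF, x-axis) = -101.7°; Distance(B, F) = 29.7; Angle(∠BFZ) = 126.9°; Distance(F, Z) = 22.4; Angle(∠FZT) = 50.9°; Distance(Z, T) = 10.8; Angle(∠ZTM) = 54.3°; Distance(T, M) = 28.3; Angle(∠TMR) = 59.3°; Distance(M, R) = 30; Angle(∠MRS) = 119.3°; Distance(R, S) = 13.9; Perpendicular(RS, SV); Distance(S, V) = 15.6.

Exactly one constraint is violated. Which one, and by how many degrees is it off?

Perpendicular(RS, SV) — off by 5.70°.

B = (0.00, 0.00) ✓; BF at -101.7° ✓; |BF| = 29.70 ✓; ∠BFZ = 126.9° ✓; |FZ| = 22.40 ✓; ∠FZT = 50.90° ✓; |ZT| = 10.80 ✓; ∠ZTM = 54.30° ✓; |TM| = 28.30 ✓; ∠TMR = 59.30° ✓; |MR| = 30.00 ✓; ∠MRS = 119.3° ✓; |RS| = 13.90 ✓; ∠(RS, SV) = 95.70° ✗; |SV| = 15.60 ✓.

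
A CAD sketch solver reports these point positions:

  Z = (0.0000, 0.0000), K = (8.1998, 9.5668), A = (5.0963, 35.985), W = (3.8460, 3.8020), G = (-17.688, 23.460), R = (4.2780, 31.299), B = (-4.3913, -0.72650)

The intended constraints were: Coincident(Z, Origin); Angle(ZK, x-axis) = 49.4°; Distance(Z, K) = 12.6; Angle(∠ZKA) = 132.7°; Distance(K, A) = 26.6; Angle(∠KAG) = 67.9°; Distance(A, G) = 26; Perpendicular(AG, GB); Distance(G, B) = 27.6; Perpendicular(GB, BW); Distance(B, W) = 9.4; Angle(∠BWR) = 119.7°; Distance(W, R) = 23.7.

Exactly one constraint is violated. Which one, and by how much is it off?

Distance(W, R) = 23.7 — off by 3.80.

Z = (0.00, 0.00) ✓; ZK at 49.40° ✓; |ZK| = 12.60 ✓; ∠ZKA = 132.7° ✓; |KA| = 26.60 ✓; ∠KAG = 67.90° ✓; |AG| = 26.00 ✓; ∠(AG, GB) = 90.00° ✓; |GB| = 27.60 ✓; ∠(GB, BW) = 90.00° ✓; |BW| = 9.400 ✓; ∠BWR = 119.7° ✓; |WR| = 27.50 ✗.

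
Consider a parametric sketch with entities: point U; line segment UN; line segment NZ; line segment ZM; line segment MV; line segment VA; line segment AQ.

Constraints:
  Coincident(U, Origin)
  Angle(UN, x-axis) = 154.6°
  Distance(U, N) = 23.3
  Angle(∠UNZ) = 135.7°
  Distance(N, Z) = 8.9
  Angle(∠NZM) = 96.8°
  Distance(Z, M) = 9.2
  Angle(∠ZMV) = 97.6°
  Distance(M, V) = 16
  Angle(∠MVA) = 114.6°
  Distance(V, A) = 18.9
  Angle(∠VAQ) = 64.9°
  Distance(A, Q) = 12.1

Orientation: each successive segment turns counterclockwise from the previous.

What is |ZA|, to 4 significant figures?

26.35

U is at the origin; UN runs at 154.6° with length 23.3, so N = (-21.05, 9.994). ∠UNZ = 135.7° gives NZ at -161.1° from the x-axis; with |NZ| = 8.9, Z = (-29.47, 7.111). ∠NZM = 96.8° gives ZM at -77.90° from the x-axis; with |ZM| = 9.2, M = (-27.54, -1.884). ∠ZMV = 97.6° gives MV at 4.500° from the x-axis; with |MV| = 16.0, V = (-11.59, -0.6289). ∠MVA = 114.6° gives VA at 69.90° from the x-axis; with |VA| = 18.9, A = (-5.094, 17.12). Then |ZA| = |A − Z| = 26.35.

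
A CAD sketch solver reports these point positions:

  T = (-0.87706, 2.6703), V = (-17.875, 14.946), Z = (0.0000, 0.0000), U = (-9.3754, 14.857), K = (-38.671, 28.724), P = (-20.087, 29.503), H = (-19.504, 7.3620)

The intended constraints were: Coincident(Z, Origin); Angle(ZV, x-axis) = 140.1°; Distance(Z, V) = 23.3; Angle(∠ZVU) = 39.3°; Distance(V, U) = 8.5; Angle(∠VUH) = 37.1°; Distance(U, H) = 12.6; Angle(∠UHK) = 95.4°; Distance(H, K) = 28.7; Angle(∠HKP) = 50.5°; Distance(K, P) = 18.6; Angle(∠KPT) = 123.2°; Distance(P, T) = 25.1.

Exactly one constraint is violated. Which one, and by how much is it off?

Distance(P, T) = 25.1 — off by 7.90.

Z = (0.00, 0.00) ✓; ZV at 140.1° ✓; |ZV| = 23.30 ✓; ∠ZVU = 39.30° ✓; |VU| = 8.500 ✓; ∠VUH = 37.10° ✓; |UH| = 12.60 ✓; ∠UHK = 95.40° ✓; |HK| = 28.70 ✓; ∠HKP = 50.50° ✓; |KP| = 18.60 ✓; ∠KPT = 123.2° ✓; |PT| = 33.00 ✗.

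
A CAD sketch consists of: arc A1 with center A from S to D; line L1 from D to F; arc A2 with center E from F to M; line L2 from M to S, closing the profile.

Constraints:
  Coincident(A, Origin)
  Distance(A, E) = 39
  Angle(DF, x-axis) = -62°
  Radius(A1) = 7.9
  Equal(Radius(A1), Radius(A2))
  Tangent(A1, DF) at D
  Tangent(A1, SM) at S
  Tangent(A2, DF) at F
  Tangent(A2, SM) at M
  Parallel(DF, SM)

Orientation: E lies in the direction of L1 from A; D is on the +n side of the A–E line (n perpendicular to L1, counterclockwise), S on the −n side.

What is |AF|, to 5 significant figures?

39.792

The slot axis is L1's direction at -62.0°, so u = (cos -62.0°, sin -62.0°) = (0.46947, -0.88295) and n = (−sin -62.0°, cos -62.0°) = (0.88295, 0.46947). A is at the origin and E lies 39.0 along u from A, so E = 39.0·u = (18.309, -34.435). Tangency of A1 to both parallel lines with radius 7.9 puts D and S at A ± 7.9·n: D = (6.9753, 3.7088), S = (-6.9753, -3.7088). Equal radii place F and M the same way about E: F = E + 7.9·n = (25.285, -30.726), M = E − 7.9·n = (11.334, -38.144). Then |AF| = |F − A| = 39.792.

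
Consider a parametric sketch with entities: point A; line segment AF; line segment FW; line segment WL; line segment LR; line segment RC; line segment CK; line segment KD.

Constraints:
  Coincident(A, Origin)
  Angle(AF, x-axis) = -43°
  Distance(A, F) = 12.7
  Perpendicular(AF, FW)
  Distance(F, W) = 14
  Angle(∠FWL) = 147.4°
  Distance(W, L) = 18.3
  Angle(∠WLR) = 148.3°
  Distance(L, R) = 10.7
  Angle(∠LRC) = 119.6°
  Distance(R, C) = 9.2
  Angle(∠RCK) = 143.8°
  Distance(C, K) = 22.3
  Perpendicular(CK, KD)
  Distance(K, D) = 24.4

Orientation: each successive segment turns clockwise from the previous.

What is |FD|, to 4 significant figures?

11.31

∠RCK = 143.8° gives CK at 66.10° from the x-axis; with |CK| = 22.3, K = (-21.13, 9.107). The perpendicularity gives KD at right angles to CK, so KD runs at -23.90°; with |KD| = 24.4, D = (1.182, -0.7782). Then |FD| = |D − F| = 11.31.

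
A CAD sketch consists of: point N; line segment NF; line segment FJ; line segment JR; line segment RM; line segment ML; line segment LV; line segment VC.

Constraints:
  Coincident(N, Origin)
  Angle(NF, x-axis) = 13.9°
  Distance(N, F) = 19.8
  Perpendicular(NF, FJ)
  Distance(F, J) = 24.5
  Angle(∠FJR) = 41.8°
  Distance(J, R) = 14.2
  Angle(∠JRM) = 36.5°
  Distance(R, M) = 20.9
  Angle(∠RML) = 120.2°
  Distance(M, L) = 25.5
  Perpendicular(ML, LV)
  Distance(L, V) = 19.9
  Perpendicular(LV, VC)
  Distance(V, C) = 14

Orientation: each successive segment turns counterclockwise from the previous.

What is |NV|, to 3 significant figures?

52.6

N is at the origin; NF runs at 13.9° with length 19.8, so F = (19.2, 4.76). NF is perpendicular to FJ, so FJ runs at 104°; with |FJ| = 24.5, J = (13.3, 28.5). ∠FJR = 41.8° gives JR at -118° from the x-axis; with |JR| = 14.2, R = (6.69, 16.0). ∠JRM = 36.5° gives RM at 25.6° from the x-axis; with |RM| = 20.9, M = (25.5, 25.0). ∠RML = 120.2° gives ML at 85.4° from the x-axis; with |ML| = 25.5, L = (27.6, 50.4). ML ⟂ LV, so LV runs at 175°; with |LV| = 19.9, V = (7.75, 52.0). Then |NV| = |V − N| = 52.6.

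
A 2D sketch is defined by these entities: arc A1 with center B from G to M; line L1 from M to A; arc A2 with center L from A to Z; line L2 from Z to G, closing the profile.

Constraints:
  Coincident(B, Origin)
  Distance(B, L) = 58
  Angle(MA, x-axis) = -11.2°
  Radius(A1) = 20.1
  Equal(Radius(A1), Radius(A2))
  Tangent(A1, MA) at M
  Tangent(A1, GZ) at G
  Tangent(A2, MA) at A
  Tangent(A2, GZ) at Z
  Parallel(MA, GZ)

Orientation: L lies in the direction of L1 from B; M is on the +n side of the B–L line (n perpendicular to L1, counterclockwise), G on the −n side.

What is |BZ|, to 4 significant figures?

61.38

The slot axis is L1's direction at -11.2°, so u = (cos -11.2°, sin -11.2°) = (0.9810, -0.1942) and n = (−sin -11.2°, cos -11.2°) = (0.1942, 0.9810). B is at the origin and L lies 58.0 along u from B, so L = 58.0·u = (56.90, -11.27). Tangency of A1 to both parallel lines with radius 20.1 puts M and G at B ± 20.1·n: M = (3.904, 19.72), G = (-3.904, -19.72). Equal radii place A and Z the same way about L: A = L + 20.1·n = (60.80, 8.452), Z = L − 20.1·n = (52.99, -30.98). Then |BZ| = |Z − B| = 61.38.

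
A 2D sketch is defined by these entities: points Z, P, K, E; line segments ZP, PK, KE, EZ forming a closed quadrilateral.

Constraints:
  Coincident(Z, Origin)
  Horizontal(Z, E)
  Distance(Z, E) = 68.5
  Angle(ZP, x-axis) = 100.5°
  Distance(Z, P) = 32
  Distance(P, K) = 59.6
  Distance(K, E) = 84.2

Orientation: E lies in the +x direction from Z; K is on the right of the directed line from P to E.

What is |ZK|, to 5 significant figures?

29.983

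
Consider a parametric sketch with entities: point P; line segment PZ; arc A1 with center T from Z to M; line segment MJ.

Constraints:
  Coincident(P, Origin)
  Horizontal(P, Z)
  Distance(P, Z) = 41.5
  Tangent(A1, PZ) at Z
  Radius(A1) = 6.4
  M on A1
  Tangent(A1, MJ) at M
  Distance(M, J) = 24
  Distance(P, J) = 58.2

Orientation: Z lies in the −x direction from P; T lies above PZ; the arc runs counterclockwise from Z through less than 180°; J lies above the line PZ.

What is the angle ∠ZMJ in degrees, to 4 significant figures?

117.5°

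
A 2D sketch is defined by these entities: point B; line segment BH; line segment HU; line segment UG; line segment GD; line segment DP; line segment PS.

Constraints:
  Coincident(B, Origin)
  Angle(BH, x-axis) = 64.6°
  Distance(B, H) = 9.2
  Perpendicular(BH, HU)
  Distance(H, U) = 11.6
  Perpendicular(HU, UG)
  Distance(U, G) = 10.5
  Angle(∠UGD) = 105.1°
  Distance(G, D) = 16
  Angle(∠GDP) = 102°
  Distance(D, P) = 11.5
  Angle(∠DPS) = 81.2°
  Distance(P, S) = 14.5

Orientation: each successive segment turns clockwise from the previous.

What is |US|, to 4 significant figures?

6.921

B is at the origin; BH runs at 64.6° with length 9.2, so H = (3.946, 8.311). The perpendicularity gives HU at right angles to BH, so HU runs at -25.40°; with |HU| = 11.6, U = (14.42, 3.335). HU ⟂ UG, so UG runs at -115.4°; with |UG| = 10.5, G = (9.921, -6.150). ∠UGD = 105.1° gives GD at 169.7° from the x-axis; with |GD| = 16.0, D = (-5.821, -3.289). ∠GDP = 102.0° gives DP at 91.70° from the x-axis; with |DP| = 11.5, P = (-6.162, 8.206). ∠DPS = 81.2° gives PS at -7.100° from the x-axis; with |PS| = 14.5, S = (8.227, 6.414). Then |US| = |S − U| = 6.921.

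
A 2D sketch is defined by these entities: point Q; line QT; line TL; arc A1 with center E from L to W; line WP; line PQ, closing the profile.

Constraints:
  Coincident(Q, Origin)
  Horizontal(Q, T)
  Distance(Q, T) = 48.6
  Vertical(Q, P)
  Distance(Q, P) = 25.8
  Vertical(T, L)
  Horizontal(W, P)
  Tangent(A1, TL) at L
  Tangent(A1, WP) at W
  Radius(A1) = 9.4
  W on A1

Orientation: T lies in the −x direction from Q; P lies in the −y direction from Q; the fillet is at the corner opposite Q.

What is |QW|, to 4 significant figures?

46.93

Q is at the origin; QT is horizontal with |QT| = 48.6 and T on the −x side, so T = (-48.60, 0.000). QP is vertical with |QP| = 25.8 and P on the −y side, so P = (0.000, -25.80). The virtual corner opposite Q is at (-48.60, -25.80). Since A1 is tangent to TL there, EL ⟂ TL and the tangent condition forces EW to be normal to WP, with radius 9.4, so the center E sits 9.4 in from both sides at E = (-39.20, -16.40). That places the tangent points at L = (-48.60, -16.40) on TL and W = (-39.20, -25.80) on WP. Then |QW| = |W − Q| = 46.93.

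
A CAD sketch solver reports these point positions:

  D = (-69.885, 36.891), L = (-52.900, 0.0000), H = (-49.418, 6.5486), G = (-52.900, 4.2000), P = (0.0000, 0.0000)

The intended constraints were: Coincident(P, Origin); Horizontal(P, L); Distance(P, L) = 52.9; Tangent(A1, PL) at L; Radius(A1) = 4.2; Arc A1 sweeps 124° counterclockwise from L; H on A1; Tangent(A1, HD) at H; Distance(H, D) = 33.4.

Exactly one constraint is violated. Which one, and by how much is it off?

Distance(H, D) = 33.4 — off by 3.20.

P = (0.00, 0.00) ✓; P.y = 0.00, L.y = 0.00 ✓; |PL| = 52.90 ✓; ∠(GL, LP) = 90.00° ✓; |GL| = 4.200 ✓; bearing(G→H) − bearing(G→L) = 124.0° ✓; |GH| = 4.200 ✓; ∠(GH, HD) = 90.00° ✓; |HD| = 36.60 ✗.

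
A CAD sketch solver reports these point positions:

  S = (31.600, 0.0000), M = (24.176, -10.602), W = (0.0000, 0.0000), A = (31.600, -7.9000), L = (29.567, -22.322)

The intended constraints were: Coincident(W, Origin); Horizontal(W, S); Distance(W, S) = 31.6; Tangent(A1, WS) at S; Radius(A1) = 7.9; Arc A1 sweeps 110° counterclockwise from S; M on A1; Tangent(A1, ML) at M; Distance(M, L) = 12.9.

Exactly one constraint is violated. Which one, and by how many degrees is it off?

Tangent(A1, ML) at M — off by 4.70°.

W = (0.00, 0.00) ✓; W.y = 0.00, S.y = 0.00 ✓; |WS| = 31.60 ✓; ∠(AS, SW) = 90.00° ✓; |AS| = 7.900 ✓; bearing(A→M) − bearing(A→S) = 110.0° ✓; |AM| = 7.900 ✓; ∠(AM, ML) = 85.30° ✗; |ML| = 12.90 ✓.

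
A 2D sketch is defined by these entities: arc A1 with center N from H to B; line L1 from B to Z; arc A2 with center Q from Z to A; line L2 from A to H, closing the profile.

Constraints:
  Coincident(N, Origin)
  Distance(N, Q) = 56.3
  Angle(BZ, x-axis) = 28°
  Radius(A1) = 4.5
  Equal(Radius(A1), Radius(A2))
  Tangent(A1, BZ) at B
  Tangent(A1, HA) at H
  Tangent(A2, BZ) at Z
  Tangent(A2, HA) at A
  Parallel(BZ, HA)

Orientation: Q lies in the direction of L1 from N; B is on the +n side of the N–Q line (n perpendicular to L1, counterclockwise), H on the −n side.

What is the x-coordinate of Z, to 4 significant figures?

47.60

The slot axis is L1's direction at 28.0°, so u = (cos 28.0°, sin 28.0°) = (0.8829, 0.4695) and n = (−sin 28.0°, cos 28.0°) = (-0.4695, 0.8829). N is at the origin and Q lies 56.3 along u from N, so Q = 56.3·u = (49.71, 26.43). Tangency of A1 to both parallel lines with radius 4.5 puts B and H at N ± 4.5·n: B = (-2.113, 3.973), H = (2.113, -3.973). Equal radii place Z and A the same way about Q: Z = Q + 4.5·n = (47.60, 30.40), A = Q − 4.5·n = (51.82, 22.46). So Z.x = 47.60.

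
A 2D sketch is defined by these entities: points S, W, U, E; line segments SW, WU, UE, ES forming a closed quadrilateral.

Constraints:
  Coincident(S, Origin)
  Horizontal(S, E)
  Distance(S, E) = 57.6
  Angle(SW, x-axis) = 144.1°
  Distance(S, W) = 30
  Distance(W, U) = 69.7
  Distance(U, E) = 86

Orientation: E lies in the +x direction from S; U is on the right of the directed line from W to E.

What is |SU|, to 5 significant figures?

52.277

S is at the origin; S and E share the same y with |SE| = 57.6 and E in +x, so E = (57.6, 0). SW runs at 144.1° with |SW| = 30.0, so W = (-24.301, 17.591). U is determined by |WU| = 69.7 and |UE| = 86.0 together: it lies at the intersection of circle(W, 69.7) and circle(E, 86.0). With |WE| = 83.769, the foot of the radical line on WE is 26.736 from W and the perpendicular offset is √(69.7² − 26.736²) = 64.368. Taking the right-of-WE solution: U = (-11.678, -50.956).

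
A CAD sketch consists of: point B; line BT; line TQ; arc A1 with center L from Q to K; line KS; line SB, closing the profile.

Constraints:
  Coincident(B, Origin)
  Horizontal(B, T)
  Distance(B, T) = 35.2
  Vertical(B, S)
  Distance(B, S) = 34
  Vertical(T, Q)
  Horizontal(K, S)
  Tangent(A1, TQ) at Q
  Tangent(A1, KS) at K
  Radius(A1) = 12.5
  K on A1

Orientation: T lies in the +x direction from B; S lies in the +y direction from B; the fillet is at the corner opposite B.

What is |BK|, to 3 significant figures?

40.9

B is at the origin; BT is horizontal with |BT| = 35.2 and T on the +x side, so T = (35.2, 0.00). BS is vertical with |BS| = 34.0 and S on the +y side, so S = (0.00, 34.0). The virtual corner opposite B is at (35.2, 34.0). A1 meets TQ tangentially, so LQ is at right angles to TQ and since A1 is tangent to KS there, LK ⟂ KS, with radius 12.5, so the center L sits 12.5 in from both sides at L = (22.7, 21.5). That places the tangent points at Q = (35.2, 21.5) on TQ and K = (22.7, 34.0) on KS. Then |BK| = |K − B| = 40.9.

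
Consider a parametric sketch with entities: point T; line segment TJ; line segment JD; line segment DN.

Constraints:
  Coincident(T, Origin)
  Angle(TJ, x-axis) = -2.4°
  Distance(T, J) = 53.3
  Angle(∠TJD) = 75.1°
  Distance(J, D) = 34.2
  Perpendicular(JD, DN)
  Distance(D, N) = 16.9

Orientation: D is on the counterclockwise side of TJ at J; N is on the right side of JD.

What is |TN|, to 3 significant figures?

71.4

T is at the origin; TJ runs at -2.4° with length 53.3, so J = 53.3·(cos -2.4°, sin -2.4°) = (53.3, -2.23). ∠TJD = 75.1°, so JD runs at -2.4° + (180° − 75.1°) = 102° from the x-axis; with |JD| = 34.2, D = J + 34.2·(cos 102°, sin 102°) = (45.9, 31.2). JD is perpendicular to DN; with |DN| = 16.9 on the right of JD, N = D + 16.9·(0.976, 0.216) = (62.4, 34.8). Then |TN| = |N − T| = 71.4.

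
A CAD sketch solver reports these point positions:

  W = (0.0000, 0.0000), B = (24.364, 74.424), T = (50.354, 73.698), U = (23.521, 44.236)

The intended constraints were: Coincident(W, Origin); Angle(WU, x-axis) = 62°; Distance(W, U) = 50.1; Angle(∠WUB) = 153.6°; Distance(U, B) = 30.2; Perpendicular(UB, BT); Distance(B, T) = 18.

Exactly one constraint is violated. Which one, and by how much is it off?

Distance(B, T) = 18 — off by 8.00.

W = (0.00, 0.00) ✓; WU at 62.00° ✓; |WU| = 50.10 ✓; ∠WUB = 153.6° ✓; |UB| = 30.20 ✓; ∠(UB, BT) = 90.00° ✓; |BT| = 26.00 ✗.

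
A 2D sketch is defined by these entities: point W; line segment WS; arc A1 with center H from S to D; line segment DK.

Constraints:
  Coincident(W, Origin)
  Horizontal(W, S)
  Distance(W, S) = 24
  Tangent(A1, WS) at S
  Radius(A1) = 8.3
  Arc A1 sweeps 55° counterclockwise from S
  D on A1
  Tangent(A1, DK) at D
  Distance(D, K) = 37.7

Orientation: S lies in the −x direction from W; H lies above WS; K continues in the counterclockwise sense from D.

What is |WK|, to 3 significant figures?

34.7

W is at the origin; W and S share the same y with |WS| = 24.0 and S on the −x side, so S = (-24.0, 0.00). Tangency of A1 to WS means the radius HS is perpendicular to WS, so H = S + (0, 8.3) = (-24.0, 8.30). On A1, S sits at bearing -90° from H; a 55° counterclockwise sweep puts D at bearing -35°, so D = H + 8.3·(cos -35°, sin -35°) = (-17.2, 3.54). The tangent condition forces HD to be normal to DK, so DK runs along (−sin -35°, cos -35°); with |DK| = 37.7, K = (4.42, 34.4). Then |WK| = |K − W| = 34.7.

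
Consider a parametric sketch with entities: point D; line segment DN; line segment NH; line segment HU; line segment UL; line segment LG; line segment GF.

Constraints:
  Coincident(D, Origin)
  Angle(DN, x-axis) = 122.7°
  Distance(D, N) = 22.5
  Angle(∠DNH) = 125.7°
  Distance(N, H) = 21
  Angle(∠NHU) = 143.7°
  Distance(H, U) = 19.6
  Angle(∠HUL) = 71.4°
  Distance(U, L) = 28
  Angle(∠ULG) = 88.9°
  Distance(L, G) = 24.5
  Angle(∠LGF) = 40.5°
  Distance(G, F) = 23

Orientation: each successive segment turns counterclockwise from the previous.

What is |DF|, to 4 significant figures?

35.80

D is at the origin; DN runs at 122.7° with length 22.5, so N = (-12.16, 18.93). ∠DNH = 125.7° gives NH at 177.0° from the x-axis; with |NH| = 21.0, H = (-33.13, 20.03). ∠NHU = 143.7° gives HU at -146.7° from the x-axis; with |HU| = 19.6, U = (-49.51, 9.272). ∠HUL = 71.4° gives UL at -38.10° from the x-axis; with |UL| = 28.0, L = (-27.47, -8.005). ∠ULG = 88.9° gives LG at 53.00° from the x-axis; with |LG| = 24.5, G = (-12.73, 11.56). ∠LGF = 40.5° gives GF at -167.5° from the x-axis; with |GF| = 23.0, F = (-35.18, 6.584). Then |DF| = |F − D| = 35.80.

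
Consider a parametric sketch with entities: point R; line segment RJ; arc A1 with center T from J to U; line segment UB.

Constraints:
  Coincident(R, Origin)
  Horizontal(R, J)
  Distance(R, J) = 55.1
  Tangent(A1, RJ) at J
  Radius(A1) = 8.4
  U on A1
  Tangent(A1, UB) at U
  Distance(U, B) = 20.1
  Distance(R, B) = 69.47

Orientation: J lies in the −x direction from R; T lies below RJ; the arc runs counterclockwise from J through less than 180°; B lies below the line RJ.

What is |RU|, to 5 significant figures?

64.063

Checks: |TU| = 8.400 ✓; ∠(TU, UB) = 90.00° ✓; |UB| = 20.10 ✓; |RB| = 69.47 ✓.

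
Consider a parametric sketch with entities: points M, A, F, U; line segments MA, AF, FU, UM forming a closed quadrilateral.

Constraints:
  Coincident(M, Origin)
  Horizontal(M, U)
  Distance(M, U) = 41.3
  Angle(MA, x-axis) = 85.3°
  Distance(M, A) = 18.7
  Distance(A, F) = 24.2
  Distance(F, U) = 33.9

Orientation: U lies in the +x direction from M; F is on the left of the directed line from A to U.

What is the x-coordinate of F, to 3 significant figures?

23.5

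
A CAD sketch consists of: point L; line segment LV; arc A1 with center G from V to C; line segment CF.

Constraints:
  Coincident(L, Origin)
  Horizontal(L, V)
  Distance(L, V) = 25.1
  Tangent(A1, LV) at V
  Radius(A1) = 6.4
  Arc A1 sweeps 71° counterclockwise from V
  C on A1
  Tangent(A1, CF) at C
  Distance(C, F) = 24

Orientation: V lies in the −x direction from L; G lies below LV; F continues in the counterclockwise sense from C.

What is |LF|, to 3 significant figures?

47.4

On A1, V sits at bearing 90° from G; a 71° counterclockwise sweep puts C at bearing 161°, so C = G + 6.4·(cos 161°, sin 161°) = (-31.2, -4.32). The tangent condition forces GC to be normal to CF, so CF runs along (−sin 161°, cos 161°); with |CF| = 24.0, F = (-39.0, -27.0). Then |LF| = |F − L| = 47.4.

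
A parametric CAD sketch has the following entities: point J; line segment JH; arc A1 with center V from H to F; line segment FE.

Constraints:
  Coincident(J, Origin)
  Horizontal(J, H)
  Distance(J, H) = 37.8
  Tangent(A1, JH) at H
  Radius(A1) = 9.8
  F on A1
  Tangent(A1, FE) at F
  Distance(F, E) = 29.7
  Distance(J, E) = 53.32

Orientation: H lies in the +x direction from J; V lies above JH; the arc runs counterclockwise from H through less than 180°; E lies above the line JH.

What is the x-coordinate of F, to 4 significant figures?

46.70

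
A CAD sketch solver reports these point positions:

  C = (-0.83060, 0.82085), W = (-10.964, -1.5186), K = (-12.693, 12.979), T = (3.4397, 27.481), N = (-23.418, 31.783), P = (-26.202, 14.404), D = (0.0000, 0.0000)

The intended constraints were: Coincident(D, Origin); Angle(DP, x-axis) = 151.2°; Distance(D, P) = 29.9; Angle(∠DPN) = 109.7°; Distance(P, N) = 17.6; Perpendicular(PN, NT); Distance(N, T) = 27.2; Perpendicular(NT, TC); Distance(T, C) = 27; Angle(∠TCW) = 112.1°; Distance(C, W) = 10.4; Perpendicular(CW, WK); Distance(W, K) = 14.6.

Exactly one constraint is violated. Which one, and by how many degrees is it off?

Perpendicular(CW, WK) — off by 6.20°.

D = (0.00, 0.00) ✓; DP at 151.2° ✓; |DP| = 29.90 ✓; ∠DPN = 109.7° ✓; |PN| = 17.60 ✓; ∠(PN, NT) = 90.00° ✓; |NT| = 27.20 ✓; ∠(NT, TC) = 90.00° ✓; |TC| = 27.00 ✓; ∠TCW = 112.1° ✓; |CW| = 10.40 ✓; ∠(CW, WK) = 96.20° ✗; |WK| = 14.60 ✓.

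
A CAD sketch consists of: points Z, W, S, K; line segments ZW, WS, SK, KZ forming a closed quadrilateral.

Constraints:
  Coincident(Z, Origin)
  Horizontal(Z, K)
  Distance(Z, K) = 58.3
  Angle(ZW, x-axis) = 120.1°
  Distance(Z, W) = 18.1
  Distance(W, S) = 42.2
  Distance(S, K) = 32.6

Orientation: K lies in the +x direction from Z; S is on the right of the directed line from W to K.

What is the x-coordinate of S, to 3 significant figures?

26.5

Checks: |WS| = 42.20 ✓; |SK| = 32.60 ✓.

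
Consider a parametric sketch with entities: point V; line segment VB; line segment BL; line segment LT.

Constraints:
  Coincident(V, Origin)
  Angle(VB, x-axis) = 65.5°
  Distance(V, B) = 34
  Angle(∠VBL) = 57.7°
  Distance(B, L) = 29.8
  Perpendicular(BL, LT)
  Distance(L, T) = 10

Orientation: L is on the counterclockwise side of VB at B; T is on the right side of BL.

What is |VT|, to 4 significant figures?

40.45

V is at the origin; VB runs at 65.5° with length 34.0, so B = 34.0·(cos 65.5°, sin 65.5°) = (14.10, 30.94). ∠VBL = 57.7°, so BL runs at 65.5° + (180° − 57.7°) = 187.8° from the x-axis; with |BL| = 29.8, L = B + 29.8·(cos 187.8°, sin 187.8°) = (-15.42, 26.89). The perpendicularity gives LT at right angles to BL; with |LT| = 10.0 on the right of BL, T = L + 10.0·(-0.1357, 0.9907) = (-16.78, 36.80). Then |VT| = |T − V| = 40.45.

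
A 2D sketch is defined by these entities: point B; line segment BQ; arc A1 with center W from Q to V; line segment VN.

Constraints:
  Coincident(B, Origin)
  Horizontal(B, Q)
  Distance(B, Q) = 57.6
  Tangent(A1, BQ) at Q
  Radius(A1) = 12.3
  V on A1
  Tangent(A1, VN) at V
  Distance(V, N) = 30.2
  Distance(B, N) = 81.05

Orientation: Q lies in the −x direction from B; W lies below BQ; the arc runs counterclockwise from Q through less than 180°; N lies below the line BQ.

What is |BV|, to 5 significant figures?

71.048

B is at the origin; BQ is horizontal with |BQ| = 57.6 and Q on the −x side, so Q = (-57.600, 0.0000). Since A1 is tangent to BQ there, WQ ⟂ BQ, so W = Q + (0, -12.3) = (-57.600, -12.300). Since WV ⟂ VN (tangency), |WN| = √(12.3² + 30.2²) = 32.609 regardless of where V sits on A1. So N lies on both circle(B, 81.05) and circle(W, 32.609); the below-BQ intersection is N = (-68.735, -42.949). V is the foot of the tangent from N: V = (-69.891, -12.771).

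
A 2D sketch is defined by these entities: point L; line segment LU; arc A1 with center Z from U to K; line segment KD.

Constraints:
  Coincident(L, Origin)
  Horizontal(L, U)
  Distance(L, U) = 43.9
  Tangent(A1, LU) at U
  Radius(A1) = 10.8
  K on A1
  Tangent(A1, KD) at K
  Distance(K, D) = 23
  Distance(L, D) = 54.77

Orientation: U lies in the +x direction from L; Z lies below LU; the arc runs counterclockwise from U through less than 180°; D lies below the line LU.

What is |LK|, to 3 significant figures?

36.6

L is at the origin; LU is horizontal with |LU| = 43.9 and U on the +x side, so U = (43.9, 0.00). Since A1 is tangent to LU there, ZU ⟂ LU, so Z = U + (0, -10.8) = (43.9, -10.8). Since ZK ⟂ KD (tangency), |ZD| = √(10.8² + 23.0²) = 25.4 regardless of where K sits on A1. So D lies on both circle(L, 54.77) and circle(Z, 25.4); the below-LU intersection is D = (41.2, -36.1). K is the foot of the tangent from D: K = (33.7, -14.3).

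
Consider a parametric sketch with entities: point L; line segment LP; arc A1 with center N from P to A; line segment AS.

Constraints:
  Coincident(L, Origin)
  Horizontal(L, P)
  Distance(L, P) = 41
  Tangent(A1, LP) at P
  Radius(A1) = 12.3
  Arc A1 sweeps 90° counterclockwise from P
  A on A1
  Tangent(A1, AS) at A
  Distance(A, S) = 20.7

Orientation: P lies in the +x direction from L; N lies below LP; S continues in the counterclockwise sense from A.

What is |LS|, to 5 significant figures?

43.734

L is at the origin; LP is horizontal with |LP| = 41.0 and P on the +x side, so P = (41.000, 0.0000). Tangency of A1 to LP means the radius NP is perpendicular to LP, so N = P + (0, -12.3) = (41.000, -12.300). On A1, P sits at bearing 90° from N; a 90° counterclockwise sweep puts A at bearing 180°, so A = N + 12.3·(cos 180°, sin 180°) = (28.700, -12.300). Tangency of A1 to AS means the radius NA is perpendicular to AS, so AS runs along (−sin 180°, cos 180°); with |AS| = 20.7, S = (28.700, -33.000). Then |LS| = |S − L| = 43.734.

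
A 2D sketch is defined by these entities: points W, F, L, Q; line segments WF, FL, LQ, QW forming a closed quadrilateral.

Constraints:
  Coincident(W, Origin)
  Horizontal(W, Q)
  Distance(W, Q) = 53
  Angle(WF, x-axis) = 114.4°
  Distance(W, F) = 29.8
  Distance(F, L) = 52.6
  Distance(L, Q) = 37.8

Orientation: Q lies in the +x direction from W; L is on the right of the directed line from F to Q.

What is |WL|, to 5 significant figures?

24.136

Checks: |FL| = 52.60 ✓; |LQ| = 37.80 ✓.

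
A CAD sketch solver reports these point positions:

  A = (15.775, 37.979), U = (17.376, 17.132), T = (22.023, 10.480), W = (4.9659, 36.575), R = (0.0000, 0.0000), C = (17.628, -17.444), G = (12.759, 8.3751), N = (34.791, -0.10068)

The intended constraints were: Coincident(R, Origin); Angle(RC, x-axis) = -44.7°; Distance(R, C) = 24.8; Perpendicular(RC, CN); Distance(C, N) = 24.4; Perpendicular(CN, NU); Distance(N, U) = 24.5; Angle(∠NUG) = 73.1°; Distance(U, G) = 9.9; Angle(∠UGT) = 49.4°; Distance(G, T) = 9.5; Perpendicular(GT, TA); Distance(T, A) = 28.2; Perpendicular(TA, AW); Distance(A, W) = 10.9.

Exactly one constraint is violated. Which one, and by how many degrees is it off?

Perpendicular(TA, AW) — off by 5.40°.

R = (0.00, 0.00) ✓; RC at -44.70° ✓; |RC| = 24.80 ✓; ∠(RC, CN) = 90.00° ✓; |CN| = 24.40 ✓; ∠(CN, NU) = 90.00° ✓; |NU| = 24.50 ✓; ∠NUG = 73.10° ✓; |UG| = 9.899 ✓; ∠UGT = 49.40° ✓; |GT| = 9.500 ✓; ∠(GT, TA) = 90.00° ✓; |TA| = 28.20 ✓; ∠(TA, AW) = 84.60° ✗; |AW| = 10.90 ✓.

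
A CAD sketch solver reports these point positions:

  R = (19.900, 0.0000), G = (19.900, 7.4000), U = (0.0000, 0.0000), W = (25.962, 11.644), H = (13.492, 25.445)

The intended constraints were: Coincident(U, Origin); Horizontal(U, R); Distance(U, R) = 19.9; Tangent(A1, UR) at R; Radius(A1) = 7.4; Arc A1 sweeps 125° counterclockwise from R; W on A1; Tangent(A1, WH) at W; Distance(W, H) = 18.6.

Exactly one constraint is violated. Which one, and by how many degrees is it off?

Tangent(A1, WH) at W — off by 7.10°.

U = (0.00, 0.00) ✓; U.y = 0.00, R.y = 0.00 ✓; |UR| = 19.90 ✓; ∠(GR, RU) = 90.00° ✓; |GR| = 7.400 ✓; bearing(G→W) − bearing(G→R) = 125.0° ✓; |GW| = 7.400 ✓; ∠(GW, WH) = 82.90° ✗; |WH| = 18.60 ✓.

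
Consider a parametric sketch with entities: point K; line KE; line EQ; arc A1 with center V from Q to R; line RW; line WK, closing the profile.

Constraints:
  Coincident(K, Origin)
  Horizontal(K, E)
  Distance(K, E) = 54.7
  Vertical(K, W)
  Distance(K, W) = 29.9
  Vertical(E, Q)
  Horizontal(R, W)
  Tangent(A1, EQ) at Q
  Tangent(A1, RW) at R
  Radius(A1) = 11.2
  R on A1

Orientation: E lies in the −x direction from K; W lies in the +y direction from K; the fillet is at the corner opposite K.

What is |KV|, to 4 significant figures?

47.35

KW is vertical with |KW| = 29.9 and W on the +y side, so W = (0.000, 29.90). The virtual corner opposite K is at (-54.70, 29.90). The tangent condition forces VQ to be normal to EQ and the tangent condition forces VR to be normal to RW, with radius 11.2, so the center V sits 11.2 in from both sides at V = (-43.50, 18.70). Then |KV| = |V − K| = 47.35.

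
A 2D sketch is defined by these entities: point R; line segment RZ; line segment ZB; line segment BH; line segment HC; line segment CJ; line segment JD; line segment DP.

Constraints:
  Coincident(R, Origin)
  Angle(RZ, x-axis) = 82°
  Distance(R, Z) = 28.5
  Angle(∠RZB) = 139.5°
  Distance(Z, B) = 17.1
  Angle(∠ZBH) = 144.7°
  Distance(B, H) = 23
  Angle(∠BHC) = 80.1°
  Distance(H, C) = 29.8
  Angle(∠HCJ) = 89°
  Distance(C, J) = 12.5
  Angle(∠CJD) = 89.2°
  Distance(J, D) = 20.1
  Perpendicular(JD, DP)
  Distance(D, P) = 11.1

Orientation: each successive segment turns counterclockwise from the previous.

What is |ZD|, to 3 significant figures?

23.8

R is at the origin; RZ runs at 82.0° with length 28.5, so Z = (3.97, 28.2). ∠RZB = 139.5° gives ZB at 122° from the x-axis; with |ZB| = 17.1, B = (-5.22, 42.6). ∠ZBH = 144.7° gives BH at 158° from the x-axis; with |BH| = 23.0, H = (-26.5, 51.3). ∠BHC = 80.1° gives HC at -102° from the x-axis; with |HC| = 29.8, C = (-32.9, 22.2). ∠HCJ = 89.0° gives CJ at -11.3° from the x-axis; with |CJ| = 12.5, J = (-20.6, 19.8). ∠CJD = 89.2° gives JD at 79.5° from the x-axis; with |JD| = 20.1, D = (-16.9, 39.5). Then |ZD| = |D − Z| = 23.8.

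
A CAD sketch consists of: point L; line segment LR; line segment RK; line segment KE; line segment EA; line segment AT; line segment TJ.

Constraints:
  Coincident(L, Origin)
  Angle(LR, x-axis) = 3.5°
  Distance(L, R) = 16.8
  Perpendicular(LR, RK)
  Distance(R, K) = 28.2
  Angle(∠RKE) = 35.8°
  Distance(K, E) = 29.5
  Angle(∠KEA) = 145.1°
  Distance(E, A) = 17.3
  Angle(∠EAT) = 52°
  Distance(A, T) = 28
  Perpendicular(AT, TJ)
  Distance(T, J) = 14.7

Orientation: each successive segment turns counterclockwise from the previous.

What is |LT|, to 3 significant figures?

21.9

∠KEA = 145.1° gives EA at -87.4° from the x-axis; with |EA| = 17.3, A = (0.0685, -13.0). ∠EAT = 52.0° gives AT at 40.6° from the x-axis; with |AT| = 28.0, T = (21.3, 5.18). Then |LT| = |T − L| = 21.9.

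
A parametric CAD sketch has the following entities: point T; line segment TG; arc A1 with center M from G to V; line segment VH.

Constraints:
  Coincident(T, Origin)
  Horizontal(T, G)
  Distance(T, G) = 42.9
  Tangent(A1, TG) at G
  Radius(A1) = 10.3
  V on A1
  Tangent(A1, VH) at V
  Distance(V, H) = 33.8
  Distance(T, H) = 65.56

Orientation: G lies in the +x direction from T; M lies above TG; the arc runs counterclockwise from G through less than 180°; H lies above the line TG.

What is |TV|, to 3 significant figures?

54.4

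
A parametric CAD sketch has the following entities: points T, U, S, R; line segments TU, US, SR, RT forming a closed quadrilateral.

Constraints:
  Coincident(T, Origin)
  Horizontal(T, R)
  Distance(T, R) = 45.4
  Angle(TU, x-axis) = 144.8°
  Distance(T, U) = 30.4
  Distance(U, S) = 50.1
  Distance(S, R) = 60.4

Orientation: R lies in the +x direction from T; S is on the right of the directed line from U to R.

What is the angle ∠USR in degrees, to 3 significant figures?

81.3°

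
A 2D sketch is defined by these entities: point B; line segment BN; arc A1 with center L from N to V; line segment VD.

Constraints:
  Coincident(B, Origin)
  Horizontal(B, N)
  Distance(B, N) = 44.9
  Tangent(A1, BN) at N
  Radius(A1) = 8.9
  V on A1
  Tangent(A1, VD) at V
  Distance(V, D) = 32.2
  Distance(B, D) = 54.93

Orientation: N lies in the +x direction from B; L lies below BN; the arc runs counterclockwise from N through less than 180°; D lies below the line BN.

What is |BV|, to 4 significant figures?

37.11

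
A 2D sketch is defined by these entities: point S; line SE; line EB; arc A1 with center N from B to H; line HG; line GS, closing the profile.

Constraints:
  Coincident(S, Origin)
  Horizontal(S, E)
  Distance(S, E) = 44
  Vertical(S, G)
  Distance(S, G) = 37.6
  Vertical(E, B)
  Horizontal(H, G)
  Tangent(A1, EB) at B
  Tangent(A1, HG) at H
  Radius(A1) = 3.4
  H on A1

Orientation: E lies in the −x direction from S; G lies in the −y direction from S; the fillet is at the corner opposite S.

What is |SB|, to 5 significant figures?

55.728

S is at the origin; SE is horizontal with |SE| = 44.0 and E on the −x side, so E = (-44.000, 0.0000). S and G share the same x with |SG| = 37.6 and G on the −y side, so G = (0.0000, -37.600). The virtual corner opposite S is at (-44.000, -37.600). Tangency of A1 to EB means the radius NB is perpendicular to EB and the tangent condition forces NH to be normal to HG, with radius 3.4, so the center N sits 3.4 in from both sides at N = (-40.600, -34.200). That places the tangent points at B = (-44.000, -34.200) on EB and H = (-40.600, -37.600) on HG. Then |SB| = |B − S| = 55.728.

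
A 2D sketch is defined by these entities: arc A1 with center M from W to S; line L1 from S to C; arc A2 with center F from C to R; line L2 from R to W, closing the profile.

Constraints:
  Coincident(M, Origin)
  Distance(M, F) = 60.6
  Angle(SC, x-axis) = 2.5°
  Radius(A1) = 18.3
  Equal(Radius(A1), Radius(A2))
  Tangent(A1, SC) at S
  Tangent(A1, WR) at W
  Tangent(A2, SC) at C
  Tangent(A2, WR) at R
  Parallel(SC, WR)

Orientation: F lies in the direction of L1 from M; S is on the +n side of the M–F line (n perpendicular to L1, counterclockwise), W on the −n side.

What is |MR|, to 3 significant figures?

63.3

The slot axis is L1's direction at 2.5°, so u = (cos 2.5°, sin 2.5°) = (0.999, 0.0436) and n = (−sin 2.5°, cos 2.5°) = (-0.0436, 0.999). M is at the origin and F lies 60.6 along u from M, so F = 60.6·u = (60.5, 2.64). Tangency of A1 to both parallel lines with radius 18.3 puts S and W at M ± 18.3·n: S = (-0.798, 18.3), W = (0.798, -18.3). Equal radii place C and R the same way about F: C = F + 18.3·n = (59.7, 20.9), R = F − 18.3·n = (61.3, -15.6). Then |MR| = |R − M| = 63.3.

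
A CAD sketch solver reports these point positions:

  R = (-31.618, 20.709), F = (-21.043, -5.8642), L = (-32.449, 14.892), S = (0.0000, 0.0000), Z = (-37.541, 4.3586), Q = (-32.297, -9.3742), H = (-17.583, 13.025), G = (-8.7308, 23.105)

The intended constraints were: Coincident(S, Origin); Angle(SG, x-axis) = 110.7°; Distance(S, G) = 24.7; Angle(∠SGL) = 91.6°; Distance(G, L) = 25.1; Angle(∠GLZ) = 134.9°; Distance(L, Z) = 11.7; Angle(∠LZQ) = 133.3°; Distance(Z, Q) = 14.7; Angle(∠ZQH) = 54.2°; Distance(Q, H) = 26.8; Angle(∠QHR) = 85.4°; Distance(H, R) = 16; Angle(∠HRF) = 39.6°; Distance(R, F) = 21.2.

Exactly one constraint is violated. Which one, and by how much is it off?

Distance(R, F) = 21.2 — off by 7.40.

S = (0.00, 0.00) ✓; SG at 110.7° ✓; |SG| = 24.70 ✓; ∠SGL = 91.60° ✓; |GL| = 25.10 ✓; ∠GLZ = 134.9° ✓; |LZ| = 11.70 ✓; ∠LZQ = 133.3° ✓; |ZQ| = 14.70 ✓; ∠ZQH = 54.20° ✓; |QH| = 26.80 ✓; ∠QHR = 85.40° ✓; |HR| = 16.00 ✓; ∠HRF = 39.60° ✓; |RF| = 28.60 ✗.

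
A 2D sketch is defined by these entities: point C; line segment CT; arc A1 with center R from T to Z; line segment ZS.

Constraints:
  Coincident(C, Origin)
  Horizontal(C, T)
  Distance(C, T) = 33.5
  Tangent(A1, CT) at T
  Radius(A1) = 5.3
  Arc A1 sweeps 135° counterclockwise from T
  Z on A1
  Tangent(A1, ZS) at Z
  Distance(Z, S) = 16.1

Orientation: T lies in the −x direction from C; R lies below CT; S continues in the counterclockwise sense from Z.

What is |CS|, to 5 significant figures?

32.960

C is at the origin; CT is horizontal with |CT| = 33.5 and T on the −x side, so T = (-33.500, 0.0000). A1 meets CT tangentially, so RT is at right angles to CT, so R = T + (0, -5.3) = (-33.500, -5.3000). On A1, T sits at bearing 90° from R; a 135° counterclockwise sweep puts Z at bearing 225°, so Z = R + 5.3·(cos 225°, sin 225°) = (-37.248, -9.0477). Since A1 is tangent to ZS there, RZ ⟂ ZS, so ZS runs along (−sin 225°, cos 225°); with |ZS| = 16.1, S = (-25.863, -20.432). Then |CS| = |S − C| = 32.960.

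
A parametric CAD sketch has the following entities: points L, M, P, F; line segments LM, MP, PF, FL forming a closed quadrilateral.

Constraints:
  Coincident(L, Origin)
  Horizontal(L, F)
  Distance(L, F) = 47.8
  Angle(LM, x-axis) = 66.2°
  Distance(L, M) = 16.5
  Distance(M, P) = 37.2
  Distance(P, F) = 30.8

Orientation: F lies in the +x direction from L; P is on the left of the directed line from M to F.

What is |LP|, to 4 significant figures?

50.59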